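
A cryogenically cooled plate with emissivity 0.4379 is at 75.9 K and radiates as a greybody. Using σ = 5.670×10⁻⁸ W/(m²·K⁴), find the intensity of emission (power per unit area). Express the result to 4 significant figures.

I ≈ 0.8240 W/m²

Stefan–Boltzmann: I = εσT⁴ = 0.4379 × 5.670×10⁻⁸ × (75.9)⁴ = 0.8240 W/m².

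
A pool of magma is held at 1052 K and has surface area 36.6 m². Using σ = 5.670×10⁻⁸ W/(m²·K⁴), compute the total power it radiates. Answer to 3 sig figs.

P ≈ 2.54×10⁶ W

Area A = 36.6 m².
P = σAT⁴ = 5.670×10⁻⁸ × 36.6 × (1052)⁴ = 2.54×10⁶ W.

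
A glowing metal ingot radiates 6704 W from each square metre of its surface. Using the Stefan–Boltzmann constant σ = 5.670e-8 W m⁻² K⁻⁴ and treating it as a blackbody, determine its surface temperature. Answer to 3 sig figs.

T ≈ 586 K

I = σT⁴, so T = (I/σ)^(1/4) = (6704/(5.670×10⁻⁸))^(1/4) = 586 K.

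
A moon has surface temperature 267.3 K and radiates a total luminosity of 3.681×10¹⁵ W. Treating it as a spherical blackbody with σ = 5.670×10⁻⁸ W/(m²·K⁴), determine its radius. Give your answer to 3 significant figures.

R ≈ 1.01×10⁶ m

L = 4πR²σT⁴ ⇒ R = √(L/(4πσT⁴)).
σT⁴ = 289.454 W/m², so R = √(3.681×10¹⁵/(4π×289.454)) = 1.01×10⁶ m.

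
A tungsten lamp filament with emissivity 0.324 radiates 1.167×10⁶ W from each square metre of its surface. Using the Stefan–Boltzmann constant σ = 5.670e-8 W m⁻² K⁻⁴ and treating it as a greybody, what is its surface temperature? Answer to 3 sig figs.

I = εσT⁴, so T = (I/εσ)^(1/4) = (1.167×10⁶/(0.324×5.670×10⁻⁸))^(1/4) = 2.82×10³ K.

T ≈ 2.82×10³ K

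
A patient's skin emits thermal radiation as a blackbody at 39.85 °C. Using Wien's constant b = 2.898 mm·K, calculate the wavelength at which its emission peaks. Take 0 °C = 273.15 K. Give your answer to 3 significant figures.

T = 39.85 °C + 273.15 = 313.00 K.
Wien's displacement law: λ_max = b/T = (2.898×10⁻³ m·K)/(313.00 K) = 9.259×10⁻⁶ m.
That is 9.26 μm, in the infrared range.

λ_max ≈ 9.26 μm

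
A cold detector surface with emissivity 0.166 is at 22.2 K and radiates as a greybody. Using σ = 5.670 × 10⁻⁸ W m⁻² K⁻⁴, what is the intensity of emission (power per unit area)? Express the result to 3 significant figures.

Stefan–Boltzmann: I = εσT⁴ = 0.166 × 5.670×10⁻⁸ × (22.2)⁴ = 2.29×10⁻³ W/m².

I ≈ 2.29×10⁻³ W/m²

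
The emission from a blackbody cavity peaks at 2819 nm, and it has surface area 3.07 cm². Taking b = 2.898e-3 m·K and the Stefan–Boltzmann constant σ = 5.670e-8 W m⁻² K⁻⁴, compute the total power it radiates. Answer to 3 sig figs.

Wien's law: T = b/λ_max = 2.898×10⁻³/2.819×10⁻⁶ = 1028.02 K.
Area A = 3.07 cm² = 3.07×10⁻⁴ m².
Then P = σAT⁴ = 5.670×10⁻⁸×3.07×10⁻⁴×(1028.02)⁴ = 19.4 W.

P ≈ 19.4 W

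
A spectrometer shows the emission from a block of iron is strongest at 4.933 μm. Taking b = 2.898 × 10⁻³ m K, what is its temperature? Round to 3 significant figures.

Wien's law gives T = b/λ_max = (2.898×10⁻³ m·K)/(4.933×10⁻⁶ m) = 587 K.

T ≈ 587 K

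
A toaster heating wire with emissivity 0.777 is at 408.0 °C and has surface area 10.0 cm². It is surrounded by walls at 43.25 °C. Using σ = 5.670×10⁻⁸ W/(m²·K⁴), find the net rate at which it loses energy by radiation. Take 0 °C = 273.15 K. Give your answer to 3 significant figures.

T = 408.0 °C + 273.15 = 681.15 K.
Surroundings: T = 43.25 °C + 273.15 = 316.40 K.
Area A = 10.0 cm² = 1.00×10⁻³ m².
Net radiated power P_net = εσA(T⁴ − T₀⁴) = 0.777×5.670×10⁻⁸×1.00×10⁻³×(681.15⁴ − 316.40⁴).
T⁴ − T₀⁴ = 2.15264×10¹¹ − 1.00218×10¹⁰ = 2.05242×10¹¹ K⁴, so P_net = 9.04 W.

Net loss ≈ 9.04 W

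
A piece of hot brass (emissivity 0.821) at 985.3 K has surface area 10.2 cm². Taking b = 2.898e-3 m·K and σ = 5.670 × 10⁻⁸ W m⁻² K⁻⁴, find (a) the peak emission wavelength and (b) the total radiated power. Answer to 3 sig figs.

(a) λ_max = b/T = 2.898×10⁻³/985.3 = 2.941×10⁻⁶ m = 2.94 μm.
Area A = 10.2 cm² = 1.02×10⁻³ m².
(b) P = εσAT⁴ = 0.821×5.670×10⁻⁸×1.02×10⁻³×(985.3)⁴ = 44.8 W.

λ_max ≈ 2.94 μm; P ≈ 44.8 W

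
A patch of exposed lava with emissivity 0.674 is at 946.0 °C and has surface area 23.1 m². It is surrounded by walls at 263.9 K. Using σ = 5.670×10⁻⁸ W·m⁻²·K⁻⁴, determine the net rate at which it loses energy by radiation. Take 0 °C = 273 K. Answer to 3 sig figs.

Net loss ≈ 1.94×10⁶ W

T = 946.0 °C + 273 = 1219.0 K.
Area A = 23.1 m².
Net radiated power P_net = εσA(T⁴ − T₀⁴) = 0.674×5.670×10⁻⁸×23.1×(1219.0⁴ − 263.9⁴).
T⁴ − T₀⁴ = 2.20808×10¹² − 4.85018×10⁹ = 2.20323×10¹² K⁴, so P_net = 1.94×10⁶ W.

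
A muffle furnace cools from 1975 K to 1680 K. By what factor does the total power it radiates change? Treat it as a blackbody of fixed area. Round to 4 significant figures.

P ∝ T⁴, so P₂/P₁ = (T₂/T₁)⁴ = (1680/1975)⁴ = (0.850633)⁴ = 0.5236.

P₂/P₁ ≈ 0.5236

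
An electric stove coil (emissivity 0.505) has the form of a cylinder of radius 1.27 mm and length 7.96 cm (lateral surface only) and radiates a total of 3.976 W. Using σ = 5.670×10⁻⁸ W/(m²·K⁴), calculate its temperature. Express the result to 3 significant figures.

Lateral area A = 2πrL = 2π×1.27×10⁻³×0.0796 = 6.35180×10⁻⁴ m².
P = εσAT⁴ ⇒ T = (P/(εσA))^(1/4) = (3.976/(0.505×5.670×10⁻⁸×6.35180×10⁻⁴))^(1/4) = 684 K.

T ≈ 684 K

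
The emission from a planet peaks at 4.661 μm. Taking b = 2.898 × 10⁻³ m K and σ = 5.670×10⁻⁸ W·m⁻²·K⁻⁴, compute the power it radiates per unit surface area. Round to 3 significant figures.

Wien's law: T = b/λ_max = 2.898×10⁻³/4.661×10⁻⁶ = 621.755 K.
Then I = σT⁴ = 5.670×10⁻⁸×(621.755)⁴ = 8.47×10³ W/m².

I ≈ 8.47×10³ W/m²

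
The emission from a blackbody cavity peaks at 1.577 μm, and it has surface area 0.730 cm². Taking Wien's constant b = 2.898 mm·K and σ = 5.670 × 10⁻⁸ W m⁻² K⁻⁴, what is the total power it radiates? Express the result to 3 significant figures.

P ≈ 47.2 W

Wien's law: T = b/λ_max = 2.898×10⁻³/1.577×10⁻⁶ = 1837.67 K.
Area A = 0.730 cm² = 7.30×10⁻⁵ m².
Then P = σAT⁴ = 5.670×10⁻⁸×7.30×10⁻⁵×(1837.67)⁴ = 47.2 W.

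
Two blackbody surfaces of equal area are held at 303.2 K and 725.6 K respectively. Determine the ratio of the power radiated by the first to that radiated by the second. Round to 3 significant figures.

With equal areas, P₁/P₂ = (T₁/T₂)⁴ = (303.2/725.6)⁴ = 0.0305.

P₁/P₂ ≈ 0.0305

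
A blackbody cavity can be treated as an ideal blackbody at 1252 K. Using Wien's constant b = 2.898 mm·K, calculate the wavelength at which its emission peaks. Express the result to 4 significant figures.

λ_max ≈ 2315 nm

Wien's displacement law: λ_max = b/T = (2.898×10⁻³ m·K)/(1252 K) = 2.3147×10⁻⁶ m.
That is 2315 nm, in the infrared range.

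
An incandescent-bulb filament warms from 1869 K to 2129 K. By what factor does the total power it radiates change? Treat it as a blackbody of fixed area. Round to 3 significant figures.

P ∝ T⁴, so P₂/P₁ = (T₂/T₁)⁴ = (2129/1869)⁴ = (1.13911)⁴ = 1.68.

P₂/P₁ ≈ 1.68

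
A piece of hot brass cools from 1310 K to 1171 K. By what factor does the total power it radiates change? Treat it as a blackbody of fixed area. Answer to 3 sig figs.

P ∝ T⁴, so P₂/P₁ = (T₂/T₁)⁴ = (1171/1310)⁴ = (0.893893)⁴ = 0.638.

P₂/P₁ ≈ 0.638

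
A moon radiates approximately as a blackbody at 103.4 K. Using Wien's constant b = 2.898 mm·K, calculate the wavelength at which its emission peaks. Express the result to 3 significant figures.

λ_max ≈ 28.0 μm

Wien's displacement law: λ_max = b/T = (2.898×10⁻³ m·K)/(103.4 K) = 2.803×10⁻⁵ m.
That is 28.0 μm, in the infrared range.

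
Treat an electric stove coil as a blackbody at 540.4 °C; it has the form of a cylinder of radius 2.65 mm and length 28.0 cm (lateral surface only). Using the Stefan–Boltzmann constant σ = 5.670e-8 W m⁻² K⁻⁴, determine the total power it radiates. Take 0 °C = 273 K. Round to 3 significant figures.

T = 540.4 °C + 273 = 813.4 K.
Lateral area A = 2πrL = 2π×2.65×10⁻³×0.280 = 4.66212×10⁻³ m².
P = σAT⁴ = 5.670×10⁻⁸ × 4.66212×10⁻³ × (813.4)⁴ = 116 W.

P ≈ 116 W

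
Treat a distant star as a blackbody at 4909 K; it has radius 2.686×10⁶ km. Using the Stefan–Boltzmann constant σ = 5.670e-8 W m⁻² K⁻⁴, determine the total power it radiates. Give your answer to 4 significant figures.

P ≈ 2.985×10²⁷ W

Surface area A = 4πR² = 4π(2.686×10⁹ m)² = 9.06613×10¹⁹ m².
P = σAT⁴ = 5.670×10⁻⁸ × 9.06613×10¹⁹ × (4909)⁴ = 2.985×10²⁷ W.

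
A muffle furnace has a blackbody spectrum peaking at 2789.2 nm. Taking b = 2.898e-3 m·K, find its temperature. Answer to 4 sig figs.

Wien's law gives T = b/λ_max = (2.898×10⁻³ m·K)/(2.7892×10⁻⁶ m) = 1039 K.

T ≈ 1039 K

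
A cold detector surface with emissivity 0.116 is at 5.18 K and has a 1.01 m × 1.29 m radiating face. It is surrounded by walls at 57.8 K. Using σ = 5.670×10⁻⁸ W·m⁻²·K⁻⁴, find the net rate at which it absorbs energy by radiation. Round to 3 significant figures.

Net gain ≈ 0.0956 W

Area A = 1.01 × 1.29 = 1.3029 m².
Net radiated power P_net = εσA(T⁴ − T₀⁴) = 0.116×5.670×10⁻⁸×1.3029×(5.18⁴ − 57.8⁴).
T⁴ − T₀⁴ = 719.978 − 1.11612×10⁷ = -1.11605×10⁷ K⁴, so P_net = -0.0956 W — negative, meaning a net gain of 0.0956 W.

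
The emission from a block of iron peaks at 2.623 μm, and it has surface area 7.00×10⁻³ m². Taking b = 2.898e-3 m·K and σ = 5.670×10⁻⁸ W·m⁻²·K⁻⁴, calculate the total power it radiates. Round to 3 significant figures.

Wien's law: T = b/λ_max = 2.898×10⁻³/2.623×10⁻⁶ = 1104.84 K.
Area A = 7.00×10⁻³ m².
Then P = σAT⁴ = 5.670×10⁻⁸×7.00×10⁻³×(1104.84)⁴ = 591 W.

P ≈ 591 W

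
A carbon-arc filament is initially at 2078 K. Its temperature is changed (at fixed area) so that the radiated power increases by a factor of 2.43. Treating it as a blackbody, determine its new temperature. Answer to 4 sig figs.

T₂ ≈ 2594 K

P ∝ T⁴, so T₂/T₁ = (P₂/P₁)^(1/4) = (2.43)^(1/4) = 1.24854.
T₂ = 2078 × 1.24854 = 2594 K.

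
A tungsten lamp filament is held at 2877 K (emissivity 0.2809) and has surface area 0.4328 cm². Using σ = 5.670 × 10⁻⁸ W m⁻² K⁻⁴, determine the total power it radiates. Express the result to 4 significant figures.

Area A = 0.4328 cm² = 4.328×10⁻⁵ m².
P = εσAT⁴ = 0.2809 × 5.670×10⁻⁸ × 4.328×10⁻⁵ × (2877)⁴ = 47.23 W.

P ≈ 47.23 W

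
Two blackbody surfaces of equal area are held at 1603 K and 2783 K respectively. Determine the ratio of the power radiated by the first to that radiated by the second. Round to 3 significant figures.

With equal areas, P₁/P₂ = (T₁/T₂)⁴ = (1603/2783)⁴ = 0.110.

P₁/P₂ ≈ 0.110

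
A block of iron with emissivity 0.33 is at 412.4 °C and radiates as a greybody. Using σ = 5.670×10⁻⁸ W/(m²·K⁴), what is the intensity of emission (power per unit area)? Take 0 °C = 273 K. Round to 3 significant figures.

I ≈ 4.13×10³ W/m²

T = 412.4 °C + 273 = 685.4 K.
Stefan–Boltzmann: I = εσT⁴ = 0.33 × 5.670×10⁻⁸ × (685.4)⁴ = 4.13×10³ W/m².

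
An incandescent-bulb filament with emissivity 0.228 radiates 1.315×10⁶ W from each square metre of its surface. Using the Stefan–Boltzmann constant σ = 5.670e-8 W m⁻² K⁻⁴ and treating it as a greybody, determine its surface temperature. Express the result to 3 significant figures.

I = εσT⁴, so T = (I/εσ)^(1/4) = (1.315×10⁶/(0.228×5.670×10⁻⁸))^(1/4) = 3.18×10³ K.

T ≈ 3.18×10³ K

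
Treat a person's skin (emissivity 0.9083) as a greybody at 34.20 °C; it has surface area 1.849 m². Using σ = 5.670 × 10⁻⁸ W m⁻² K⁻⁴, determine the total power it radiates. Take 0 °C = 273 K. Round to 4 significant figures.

P ≈ 848.1 W

T = 34.20 °C + 273 = 307.20 K.
Area A = 1.849 m².
P = εσAT⁴ = 0.9083 × 5.670×10⁻⁸ × 1.849 × (307.20)⁴ = 848.1 W.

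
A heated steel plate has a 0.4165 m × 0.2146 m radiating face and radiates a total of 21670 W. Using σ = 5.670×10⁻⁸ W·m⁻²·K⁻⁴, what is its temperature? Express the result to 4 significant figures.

Area A = 0.4165 × 0.2146 = 0.0893809 m².
P = σAT⁴ ⇒ T = (P/(σA))^(1/4) = (21670/(5.670×10⁻⁸×0.0893809))^(1/4) = 1438 K.

T ≈ 1438 K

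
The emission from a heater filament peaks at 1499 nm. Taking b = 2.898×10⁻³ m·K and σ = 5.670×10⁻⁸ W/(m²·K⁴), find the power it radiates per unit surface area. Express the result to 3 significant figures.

Wien's law: T = b/λ_max = 2.898×10⁻³/1.499×10⁻⁶ = 1933.29 K.
Then I = σT⁴ = 5.670×10⁻⁸×(1933.29)⁴ = 7.92×10⁵ W/m².

I ≈ 7.92×10⁵ W/m²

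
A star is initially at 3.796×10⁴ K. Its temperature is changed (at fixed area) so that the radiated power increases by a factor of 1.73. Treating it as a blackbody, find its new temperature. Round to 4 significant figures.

P ∝ T⁴, so T₂/T₁ = (P₂/P₁)^(1/4) = (1.73)^(1/4) = 1.14686.
T₂ = 3.796×10⁴ × 1.14686 = 4.353×10⁴ K.

T₂ ≈ 4.353×10⁴ K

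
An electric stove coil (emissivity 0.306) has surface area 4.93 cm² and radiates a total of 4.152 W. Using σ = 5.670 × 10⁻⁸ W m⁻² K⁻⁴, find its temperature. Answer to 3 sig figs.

Area A = 4.93 cm² = 4.93×10⁻⁴ m².
P = εσAT⁴ ⇒ T = (P/(εσA))^(1/4) = (4.152/(0.306×5.670×10⁻⁸×4.93×10⁻⁴))^(1/4) = 835 K.

T ≈ 835 K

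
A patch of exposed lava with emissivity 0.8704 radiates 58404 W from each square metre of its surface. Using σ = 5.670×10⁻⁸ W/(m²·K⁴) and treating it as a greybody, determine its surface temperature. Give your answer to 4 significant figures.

T ≈ 1043 K

I = εσT⁴, so T = (I/εσ)^(1/4) = (58404/(0.8704×5.670×10⁻⁸))^(1/4) = 1043 K.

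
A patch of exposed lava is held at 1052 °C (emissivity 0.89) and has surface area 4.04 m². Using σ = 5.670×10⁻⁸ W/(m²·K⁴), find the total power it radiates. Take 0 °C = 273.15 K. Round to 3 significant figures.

T = 1052 °C + 273.15 = 1325.15 K.
Area A = 4.04 m².
P = εσAT⁴ = 0.89 × 5.670×10⁻⁸ × 4.04 × (1325.15)⁴ = 6.29×10⁵ W.

P ≈ 6.29×10⁵ W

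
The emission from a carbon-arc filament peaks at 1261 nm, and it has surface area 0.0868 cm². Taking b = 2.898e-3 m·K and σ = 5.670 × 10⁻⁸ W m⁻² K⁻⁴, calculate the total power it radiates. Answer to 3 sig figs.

P ≈ 13.7 W

Wien's law: T = b/λ_max = 2.898×10⁻³/1.261×10⁻⁶ = 2298.18 K.
Area A = 0.0868 cm² = 8.68×10⁻⁶ m².
Then P = σAT⁴ = 5.670×10⁻⁸×8.68×10⁻⁶×(2298.18)⁴ = 13.7 W.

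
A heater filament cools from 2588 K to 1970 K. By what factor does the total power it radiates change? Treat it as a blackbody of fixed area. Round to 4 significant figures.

P ∝ T⁴, so P₂/P₁ = (T₂/T₁)⁴ = (1970/2588)⁴ = (0.761206)⁴ = 0.3357.

P₂/P₁ ≈ 0.3357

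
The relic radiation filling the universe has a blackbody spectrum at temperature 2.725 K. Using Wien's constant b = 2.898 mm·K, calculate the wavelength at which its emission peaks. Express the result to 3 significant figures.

λ_max ≈ 1.06×10⁻³ m

Wien's displacement law: λ_max = b/T = (2.898×10⁻³ m·K)/(2.725 K) = 1.063×10⁻³ m.
That is 1.06×10⁻³ m, in the microwave range.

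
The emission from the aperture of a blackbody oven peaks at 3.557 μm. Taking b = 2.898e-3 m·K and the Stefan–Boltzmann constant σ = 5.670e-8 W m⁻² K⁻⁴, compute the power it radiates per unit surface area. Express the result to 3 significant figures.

Wien's law: T = b/λ_max = 2.898×10⁻³/3.557×10⁻⁶ = 814.732 K.
Then I = σT⁴ = 5.670×10⁻⁸×(814.732)⁴ = 2.50×10⁴ W/m².

I ≈ 2.50×10⁴ W/m²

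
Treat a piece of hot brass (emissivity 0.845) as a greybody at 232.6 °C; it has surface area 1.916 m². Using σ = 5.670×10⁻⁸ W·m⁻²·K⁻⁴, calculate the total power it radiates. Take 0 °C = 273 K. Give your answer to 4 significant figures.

P ≈ 5999 W

T = 232.6 °C + 273 = 505.6 K.
Area A = 1.916 m².
P = εσAT⁴ = 0.845 × 5.670×10⁻⁸ × 1.916 × (505.6)⁴ = 5999 W.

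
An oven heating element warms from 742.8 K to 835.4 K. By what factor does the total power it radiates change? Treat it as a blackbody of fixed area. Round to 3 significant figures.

P ∝ T⁴, so P₂/P₁ = (T₂/T₁)⁴ = (835.4/742.8)⁴ = (1.12466)⁴ = 1.60.

P₂/P₁ ≈ 1.60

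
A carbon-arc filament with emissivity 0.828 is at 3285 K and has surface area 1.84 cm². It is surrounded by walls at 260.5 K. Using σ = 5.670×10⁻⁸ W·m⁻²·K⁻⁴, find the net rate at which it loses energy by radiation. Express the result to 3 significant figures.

Area A = 1.84 cm² = 1.84×10⁻⁴ m².
Net radiated power P_net = εσA(T⁴ − T₀⁴) = 0.828×5.670×10⁻⁸×1.84×10⁻⁴×(3285⁴ − 260.5⁴).
T⁴ − T₀⁴ = 1.16451×10¹⁴ − 4.60501×10⁹ = 1.16446×10¹⁴ K⁴, so P_net = 1.01×10³ W.

Net loss ≈ 1.01×10³ W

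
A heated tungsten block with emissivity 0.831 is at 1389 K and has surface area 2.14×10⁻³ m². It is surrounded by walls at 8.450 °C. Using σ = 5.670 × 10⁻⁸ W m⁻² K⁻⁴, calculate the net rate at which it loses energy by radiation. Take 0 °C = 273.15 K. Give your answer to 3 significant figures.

Surroundings: T = 8.450 °C + 273.15 = 281.600 K.
Area A = 2.14×10⁻³ m².
Net radiated power P_net = εσA(T⁴ − T₀⁴) = 0.831×5.670×10⁻⁸×2.14×10⁻³×(1389⁴ − 281.600⁴).
T⁴ − T₀⁴ = 3.72228×10¹² − 6.28826×10⁹ = 3.71599×10¹² K⁴, so P_net = 375 W.

Net loss ≈ 375 W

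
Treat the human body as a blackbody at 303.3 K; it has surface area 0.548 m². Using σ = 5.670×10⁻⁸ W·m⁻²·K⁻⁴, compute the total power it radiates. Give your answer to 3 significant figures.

Area A = 0.548 m².
P = σAT⁴ = 5.670×10⁻⁸ × 0.548 × (303.3)⁴ = 263 W.

P ≈ 263 W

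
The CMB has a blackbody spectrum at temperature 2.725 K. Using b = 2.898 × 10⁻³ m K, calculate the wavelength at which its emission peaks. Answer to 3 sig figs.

λ_max ≈ 1.06 mm

Wien's displacement law: λ_max = b/T = (2.898×10⁻³ m·K)/(2.725 K) = 1.063×10⁻³ m.
That is 1.06 mm, in the microwave range.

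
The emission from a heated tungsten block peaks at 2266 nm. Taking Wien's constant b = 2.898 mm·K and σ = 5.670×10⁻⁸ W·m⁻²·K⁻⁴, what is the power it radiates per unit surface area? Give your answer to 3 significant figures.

I ≈ 1.52×10⁵ W/m²

Wien's law: T = b/λ_max = 2.898×10⁻³/2.266×10⁻⁶ = 1278.91 K.
Then I = σT⁴ = 5.670×10⁻⁸×(1278.91)⁴ = 1.52×10⁵ W/m².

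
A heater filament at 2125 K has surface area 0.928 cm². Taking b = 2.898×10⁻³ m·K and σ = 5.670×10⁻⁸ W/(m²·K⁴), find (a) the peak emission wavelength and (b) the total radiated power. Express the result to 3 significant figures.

(a) λ_max = b/T = 2.898×10⁻³/2125 = 1.364×10⁻⁶ m = 1.36 μm.
Area A = 0.928 cm² = 9.28×10⁻⁵ m².
(b) P = σAT⁴ = 5.670×10⁻⁸×9.28×10⁻⁵×(2125)⁴ = 107 W.

λ_max ≈ 1.36 μm; P ≈ 107 W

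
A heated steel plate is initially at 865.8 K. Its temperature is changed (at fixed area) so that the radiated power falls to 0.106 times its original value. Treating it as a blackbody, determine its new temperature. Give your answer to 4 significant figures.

P ∝ T⁴, so T₂/T₁ = (P₂/P₁)^(1/4) = (0.106)^(1/4) = 0.570593.
T₂ = 865.8 × 0.570593 = 494.0 K.

T₂ ≈ 494.0 K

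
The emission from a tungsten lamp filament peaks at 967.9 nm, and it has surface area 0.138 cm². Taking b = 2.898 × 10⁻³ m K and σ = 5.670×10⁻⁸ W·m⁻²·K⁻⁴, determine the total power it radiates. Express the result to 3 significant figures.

Wien's law: T = b/λ_max = 2.898×10⁻³/9.679×10⁻⁷ = 2994.11 K.
Area A = 0.138 cm² = 1.38×10⁻⁵ m².
Then P = σAT⁴ = 5.670×10⁻⁸×1.38×10⁻⁵×(2994.11)⁴ = 62.9 W.

P ≈ 62.9 W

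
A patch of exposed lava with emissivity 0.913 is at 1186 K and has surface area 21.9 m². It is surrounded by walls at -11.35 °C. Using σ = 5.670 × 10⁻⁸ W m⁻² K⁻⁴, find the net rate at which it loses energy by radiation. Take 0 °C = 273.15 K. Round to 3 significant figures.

Net loss ≈ 2.24×10⁶ W

Surroundings: T = -11.35 °C + 273.15 = 261.80 K.
Area A = 21.9 m².
Net radiated power P_net = εσA(T⁴ − T₀⁴) = 0.913×5.670×10⁻⁸×21.9×(1186⁴ − 261.80⁴).
T⁴ − T₀⁴ = 1.97851×10¹² − 4.69763×10⁹ = 1.97381×10¹² K⁴, so P_net = 2.24×10⁶ W.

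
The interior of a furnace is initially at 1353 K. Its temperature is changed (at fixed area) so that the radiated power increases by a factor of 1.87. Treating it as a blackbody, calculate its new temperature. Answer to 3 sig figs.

P ∝ T⁴, so T₂/T₁ = (P₂/P₁)^(1/4) = (1.87)^(1/4) = 1.16939.
T₂ = 1353 × 1.16939 = 1.58×10³ K.

T₂ ≈ 1.58×10³ K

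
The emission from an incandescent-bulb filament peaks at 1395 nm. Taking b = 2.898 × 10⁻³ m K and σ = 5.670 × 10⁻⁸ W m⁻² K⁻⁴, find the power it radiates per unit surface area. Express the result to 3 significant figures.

I ≈ 1.06×10⁶ W/m²

Wien's law: T = b/λ_max = 2.898×10⁻³/1.395×10⁻⁶ = 2077.42 K.
Then I = σT⁴ = 5.670×10⁻⁸×(2077.42)⁴ = 1.06×10⁶ W/m².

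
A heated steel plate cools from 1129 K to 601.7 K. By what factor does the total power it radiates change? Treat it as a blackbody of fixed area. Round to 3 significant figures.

P₂/P₁ ≈ 0.0807

P ∝ T⁴, so P₂/P₁ = (T₂/T₁)⁴ = (601.7/1129)⁴ = (0.532950)⁴ = 0.0807.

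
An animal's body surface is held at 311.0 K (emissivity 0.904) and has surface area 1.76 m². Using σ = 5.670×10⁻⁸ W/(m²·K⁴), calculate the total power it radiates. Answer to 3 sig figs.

P ≈ 844 W

Area A = 1.76 m².
P = εσAT⁴ = 0.904 × 5.670×10⁻⁸ × 1.76 × (311.0)⁴ = 844 W.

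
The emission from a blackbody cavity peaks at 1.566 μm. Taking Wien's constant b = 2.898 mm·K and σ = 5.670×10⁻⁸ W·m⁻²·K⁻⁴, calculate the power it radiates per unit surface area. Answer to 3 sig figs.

I ≈ 6.65×10⁵ W/m²

Wien's law: T = b/λ_max = 2.898×10⁻³/1.566×10⁻⁶ = 1850.57 K.
Then I = σT⁴ = 5.670×10⁻⁸×(1850.57)⁴ = 6.65×10⁵ W/m².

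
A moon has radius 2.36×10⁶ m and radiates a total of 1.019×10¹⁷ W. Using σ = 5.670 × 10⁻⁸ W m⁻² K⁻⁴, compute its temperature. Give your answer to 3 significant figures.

Surface area A = 4πR² = 4π(2.36×10⁶ m)² = 6.99897×10¹³ m².
P = σAT⁴ ⇒ T = (P/(σA))^(1/4) = (1.019×10¹⁷/(5.670×10⁻⁸×6.99897×10¹³))^(1/4) = 400 K.

T ≈ 400 K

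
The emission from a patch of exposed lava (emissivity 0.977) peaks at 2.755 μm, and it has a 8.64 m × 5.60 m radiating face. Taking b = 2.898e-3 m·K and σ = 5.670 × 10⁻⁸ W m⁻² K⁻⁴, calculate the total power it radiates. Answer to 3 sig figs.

P ≈ 3.28×10⁶ W

Wien's law: T = b/λ_max = 2.898×10⁻³/2.755×10⁻⁶ = 1051.91 K.
Area A = 8.64 × 5.60 = 48.384 m².
Then P = εσAT⁴ = 0.977×5.670×10⁻⁸×48.384×(1051.91)⁴ = 3.28×10⁶ W.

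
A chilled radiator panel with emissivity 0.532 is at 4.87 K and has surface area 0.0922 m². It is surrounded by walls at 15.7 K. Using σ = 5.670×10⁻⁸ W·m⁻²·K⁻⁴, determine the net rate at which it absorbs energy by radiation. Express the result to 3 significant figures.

Area A = 0.0922 m².
Net radiated power P_net = εσA(T⁴ − T₀⁴) = 0.532×5.670×10⁻⁸×0.0922×(4.87⁴ − 15.7⁴).
T⁴ − T₀⁴ = 562.491 − 60757.3 = -60194.8 K⁴, so P_net = -1.67×10⁻⁴ W — negative, meaning a net gain of 1.67×10⁻⁴ W.

Net gain ≈ 1.67×10⁻⁴ W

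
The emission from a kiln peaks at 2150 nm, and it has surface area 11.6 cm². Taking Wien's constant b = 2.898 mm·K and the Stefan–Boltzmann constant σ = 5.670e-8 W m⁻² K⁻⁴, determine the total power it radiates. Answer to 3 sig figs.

Wien's law: T = b/λ_max = 2.898×10⁻³/2.150×10⁻⁶ = 1347.91 K.
Area A = 11.6 cm² = 1.16×10⁻³ m².
Then P = σAT⁴ = 5.670×10⁻⁸×1.16×10⁻³×(1347.91)⁴ = 217 W.

P ≈ 217 W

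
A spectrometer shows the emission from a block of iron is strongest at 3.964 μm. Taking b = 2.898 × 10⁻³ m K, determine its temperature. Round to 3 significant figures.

T ≈ 731 K

Wien's law gives T = b/λ_max = (2.898×10⁻³ m·K)/(3.964×10⁻⁶ m) = 731 K.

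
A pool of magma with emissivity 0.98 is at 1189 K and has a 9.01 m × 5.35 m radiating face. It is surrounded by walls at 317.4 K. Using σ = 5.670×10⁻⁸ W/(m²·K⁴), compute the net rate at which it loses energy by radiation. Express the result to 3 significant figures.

Net loss ≈ 5.33×10⁶ W

Area A = 9.01 × 5.35 = 48.2035 m².
Net radiated power P_net = εσA(T⁴ − T₀⁴) = 0.98×5.670×10⁻⁸×48.2035×(1189⁴ − 317.4⁴).
T⁴ − T₀⁴ = 1.99861×10¹² − 1.01491×10¹⁰ = 1.98846×10¹² K⁴, so P_net = 5.33×10⁶ W.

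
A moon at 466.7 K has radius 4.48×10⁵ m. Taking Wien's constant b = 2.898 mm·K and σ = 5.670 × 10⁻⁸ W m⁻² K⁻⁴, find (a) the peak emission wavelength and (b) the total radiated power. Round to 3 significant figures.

λ_max ≈ 6.21 μm; P ≈ 6.78×10¹⁵ W

(a) λ_max = b/T = 2.898×10⁻³/466.7 = 6.210×10⁻⁶ m = 6.21 μm.
Surface area A = 4πR² = 4π(4.48×10⁵ m)² = 2.52212×10¹² m².
(b) P = σAT⁴ = 5.670×10⁻⁸×2.52212×10¹²×(466.7)⁴ = 6.78×10¹⁵ W.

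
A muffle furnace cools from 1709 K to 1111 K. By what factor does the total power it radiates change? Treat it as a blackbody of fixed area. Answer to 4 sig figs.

P₂/P₁ ≈ 0.1786

P ∝ T⁴, so P₂/P₁ = (T₂/T₁)⁴ = (1111/1709)⁴ = (0.650088)⁴ = 0.1786.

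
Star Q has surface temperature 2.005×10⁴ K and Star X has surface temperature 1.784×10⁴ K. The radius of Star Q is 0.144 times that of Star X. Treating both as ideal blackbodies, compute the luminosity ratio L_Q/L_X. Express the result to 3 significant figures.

L ∝ R²T⁴, so L_Q/L_X = (R_Q/R_X)²(T_Q/T_X)⁴ = (0.144)² × (2.005×10⁴/1.784×10⁴)⁴ = 0.020736 × 1.59543 = 0.0331.

L_Q/L_X ≈ 0.0331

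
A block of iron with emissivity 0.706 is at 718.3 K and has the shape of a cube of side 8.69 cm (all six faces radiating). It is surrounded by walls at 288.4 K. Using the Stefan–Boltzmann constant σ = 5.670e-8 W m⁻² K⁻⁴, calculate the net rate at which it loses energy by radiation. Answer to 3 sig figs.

Net loss ≈ 470 W

Area A = 6s² = 6×(0.0869 m)² = 0.0453097 m².
Net radiated power P_net = εσA(T⁴ − T₀⁴) = 0.706×5.670×10⁻⁸×0.0453097×(718.3⁴ − 288.4⁴).
T⁴ − T₀⁴ = 2.66209×10¹¹ − 6.91801×10⁹ = 2.59291×10¹¹ K⁴, so P_net = 470 W.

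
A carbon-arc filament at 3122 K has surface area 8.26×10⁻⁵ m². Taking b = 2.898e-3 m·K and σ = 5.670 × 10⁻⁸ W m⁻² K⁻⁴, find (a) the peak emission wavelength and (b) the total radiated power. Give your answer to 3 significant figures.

(a) λ_max = b/T = 2.898×10⁻³/3122 = 9.283×10⁻⁷ m = 0.928 μm.
Area A = 8.26×10⁻⁵ m².
(b) P = σAT⁴ = 5.670×10⁻⁸×8.26×10⁻⁵×(3122)⁴ = 445 W.

λ_max ≈ 0.928 μm; P ≈ 445 W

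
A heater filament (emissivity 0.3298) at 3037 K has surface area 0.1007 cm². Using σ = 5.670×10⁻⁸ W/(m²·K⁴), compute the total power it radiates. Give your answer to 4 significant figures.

P ≈ 16.02 W

Area A = 0.1007 cm² = 1.007×10⁻⁵ m².
P = εσAT⁴ = 0.3298 × 5.670×10⁻⁸ × 1.007×10⁻⁵ × (3037)⁴ = 16.02 W.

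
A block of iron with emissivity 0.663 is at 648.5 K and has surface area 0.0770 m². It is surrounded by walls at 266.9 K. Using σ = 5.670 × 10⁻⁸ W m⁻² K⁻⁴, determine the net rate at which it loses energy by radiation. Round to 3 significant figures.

Net loss ≈ 497 W

Area A = 0.0770 m².
Net radiated power P_net = εσA(T⁴ − T₀⁴) = 0.663×5.670×10⁻⁸×0.0770×(648.5⁴ − 266.9⁴).
T⁴ − T₀⁴ = 1.76864×10¹¹ − 5.07451×10⁹ = 1.71789×10¹¹ K⁴, so P_net = 497 W.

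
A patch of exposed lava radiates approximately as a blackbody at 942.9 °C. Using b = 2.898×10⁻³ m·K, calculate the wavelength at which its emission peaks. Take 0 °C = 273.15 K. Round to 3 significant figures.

λ_max ≈ 2.38×10³ nm

T = 942.9 °C + 273.15 = 1216.05 K.
Wien's displacement law: λ_max = b/T = (2.898×10⁻³ m·K)/(1216.05 K) = 2.383×10⁻⁶ m.
That is 2.38×10³ nm, in the infrared range.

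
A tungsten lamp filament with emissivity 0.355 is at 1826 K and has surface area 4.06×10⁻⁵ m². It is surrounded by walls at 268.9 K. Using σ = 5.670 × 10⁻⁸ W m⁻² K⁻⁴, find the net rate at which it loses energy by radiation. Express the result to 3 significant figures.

Area A = 4.06×10⁻⁵ m².
Net radiated power P_net = εσA(T⁴ − T₀⁴) = 0.355×5.670×10⁻⁸×4.06×10⁻⁵×(1826⁴ − 268.9⁴).
T⁴ − T₀⁴ = 1.11174×10¹³ − 5.22833×10⁹ = 1.11122×10¹³ K⁴, so P_net = 9.08 W.

Net loss ≈ 9.08 W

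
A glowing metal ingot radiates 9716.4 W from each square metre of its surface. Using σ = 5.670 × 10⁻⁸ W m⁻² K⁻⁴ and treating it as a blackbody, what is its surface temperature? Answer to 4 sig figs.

T ≈ 643.4 K

I = σT⁴, so T = (I/σ)^(1/4) = (9716.4/(5.670×10⁻⁸))^(1/4) = 643.4 K.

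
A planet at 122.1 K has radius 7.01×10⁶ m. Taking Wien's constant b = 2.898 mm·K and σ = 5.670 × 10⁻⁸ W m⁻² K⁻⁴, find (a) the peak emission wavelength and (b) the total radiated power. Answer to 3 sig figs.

(a) λ_max = b/T = 2.898×10⁻³/122.1 = 2.373×10⁻⁵ m = 23.7 μm.
Surface area A = 4πR² = 4π(7.01×10⁶ m)² = 6.17513×10¹⁴ m².
(b) P = σAT⁴ = 5.670×10⁻⁸×6.17513×10¹⁴×(122.1)⁴ = 7.78×10¹⁵ W.

λ_max ≈ 23.7 μm; P ≈ 7.78×10¹⁵ W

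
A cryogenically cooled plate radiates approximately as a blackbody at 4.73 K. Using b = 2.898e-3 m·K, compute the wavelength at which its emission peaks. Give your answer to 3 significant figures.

Wien's displacement law: λ_max = b/T = (2.898×10⁻³ m·K)/(4.73 K) = 6.127×10⁻⁴ m.
That is 0.613 mm, in the infrared range.

λ_max ≈ 0.613 mm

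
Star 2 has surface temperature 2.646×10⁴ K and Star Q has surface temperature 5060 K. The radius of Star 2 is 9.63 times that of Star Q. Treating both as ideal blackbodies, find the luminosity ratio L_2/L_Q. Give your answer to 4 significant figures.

L ∝ R²T⁴, so L_2/L_Q = (R_2/R_Q)²(T_2/T_Q)⁴ = (9.63)² × (2.646×10⁴/5060)⁴ = 92.7369 × 747.751 = 6.934×10⁴.

L_2/L_Q ≈ 6.934×10⁴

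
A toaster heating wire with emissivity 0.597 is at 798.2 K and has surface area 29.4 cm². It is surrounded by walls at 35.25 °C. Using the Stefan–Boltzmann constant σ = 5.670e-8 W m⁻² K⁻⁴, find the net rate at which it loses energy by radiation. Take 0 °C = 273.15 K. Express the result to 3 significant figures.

Net loss ≈ 39.5 W

Surroundings: T = 35.25 °C + 273.15 = 308.40 K.
Area A = 29.4 cm² = 2.94×10⁻³ m².
Net radiated power P_net = εσA(T⁴ − T₀⁴) = 0.597×5.670×10⁻⁸×2.94×10⁻³×(798.2⁴ − 308.40⁴).
T⁴ − T₀⁴ = 4.05926×10¹¹ − 9.04602×10⁹ = 3.96880×10¹¹ K⁴, so P_net = 39.5 W.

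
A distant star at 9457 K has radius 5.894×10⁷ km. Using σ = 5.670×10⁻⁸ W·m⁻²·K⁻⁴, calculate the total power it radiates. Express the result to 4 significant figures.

P ≈ 1.980×10³¹ W

Surface area A = 4πR² = 4π(5.894×10¹⁰ m)² = 4.36546×10²² m².
P = σAT⁴ = 5.670×10⁻⁸ × 4.36546×10²² × (9457)⁴ = 1.980×10³¹ W.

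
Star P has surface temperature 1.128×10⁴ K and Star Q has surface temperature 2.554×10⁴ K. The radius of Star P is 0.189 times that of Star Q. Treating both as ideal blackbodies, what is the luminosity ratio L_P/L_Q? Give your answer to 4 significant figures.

L_P/L_Q ≈ 1.359×10⁻³

L ∝ R²T⁴, so L_P/L_Q = (R_P/R_Q)²(T_P/T_Q)⁴ = (0.189)² × (1.128×10⁴/2.554×10⁴)⁴ = 0.035721 × 0.0380498 = 1.359×10⁻³.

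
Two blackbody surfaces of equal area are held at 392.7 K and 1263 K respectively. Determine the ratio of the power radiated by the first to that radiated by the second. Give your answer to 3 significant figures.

P₁/P₂ ≈ 9.35×10⁻³

With equal areas, P₁/P₂ = (T₁/T₂)⁴ = (392.7/1263)⁴ = 9.35×10⁻³.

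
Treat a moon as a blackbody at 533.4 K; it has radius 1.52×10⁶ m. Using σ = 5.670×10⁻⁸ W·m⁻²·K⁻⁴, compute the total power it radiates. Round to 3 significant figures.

P ≈ 1.33×10¹⁷ W

Surface area A = 4πR² = 4π(1.52×10⁶ m)² = 2.90333×10¹³ m².
P = σAT⁴ = 5.670×10⁻⁸ × 2.90333×10¹³ × (533.4)⁴ = 1.33×10¹⁷ W.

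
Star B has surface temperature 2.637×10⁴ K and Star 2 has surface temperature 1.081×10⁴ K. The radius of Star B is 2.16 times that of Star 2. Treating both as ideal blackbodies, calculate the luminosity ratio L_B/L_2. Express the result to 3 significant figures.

L_B/L_2 ≈ 165

L ∝ R²T⁴, so L_B/L_2 = (R_B/R_2)²(T_B/T_2)⁴ = (2.16)² × (2.637×10⁴/1.081×10⁴)⁴ = 4.6656 × 35.4110 = 165.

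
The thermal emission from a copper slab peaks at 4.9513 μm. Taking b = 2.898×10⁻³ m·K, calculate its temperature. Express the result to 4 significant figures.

Wien's law gives T = b/λ_max = (2.898×10⁻³ m·K)/(4.9513×10⁻⁶ m) = 585.3 K.

T ≈ 585.3 K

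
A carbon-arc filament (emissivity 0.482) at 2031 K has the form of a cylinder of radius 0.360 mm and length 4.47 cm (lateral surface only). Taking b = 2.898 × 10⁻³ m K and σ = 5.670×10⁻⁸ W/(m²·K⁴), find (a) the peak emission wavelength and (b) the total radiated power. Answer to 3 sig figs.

(a) λ_max = b/T = 2.898×10⁻³/2031 = 1.427×10⁻⁶ m = 1.43×10³ nm.
Lateral area A = 2πrL = 2π×3.60×10⁻⁴×0.0447 = 1.01109×10⁻⁴ m².
(b) P = εσAT⁴ = 0.482×5.670×10⁻⁸×1.01109×10⁻⁴×(2031)⁴ = 47.0 W.

λ_max ≈ 1.43×10³ nm; P ≈ 47.0 W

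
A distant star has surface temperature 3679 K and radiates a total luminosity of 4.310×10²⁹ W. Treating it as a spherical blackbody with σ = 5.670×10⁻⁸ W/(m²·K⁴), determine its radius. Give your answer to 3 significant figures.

R ≈ 5.75×10¹⁰ m

L = 4πR²σT⁴ ⇒ R = √(L/(4πσT⁴)).
σT⁴ = 1.03873×10⁷ W/m², so R = √(4.310×10²⁹/(4π×1.03873×10⁷)) = 5.75×10¹⁰ m.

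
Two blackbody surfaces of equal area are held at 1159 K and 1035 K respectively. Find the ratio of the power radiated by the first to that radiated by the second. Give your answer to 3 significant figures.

With equal areas, P₁/P₂ = (T₁/T₂)⁴ = (1159/1035)⁴ = 1.57.

P₁/P₂ ≈ 1.57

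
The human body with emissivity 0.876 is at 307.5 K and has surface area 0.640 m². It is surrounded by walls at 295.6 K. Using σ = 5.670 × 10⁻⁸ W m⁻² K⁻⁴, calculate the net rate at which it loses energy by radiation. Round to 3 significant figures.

Area A = 0.640 m².
Net radiated power P_net = εσA(T⁴ − T₀⁴) = 0.876×5.670×10⁻⁸×0.640×(307.5⁴ − 295.6⁴).
T⁴ − T₀⁴ = 8.94088×10⁹ − 7.63515×10⁹ = 1.30573×10⁹ K⁴, so P_net = 41.5 W.

Net loss ≈ 41.5 W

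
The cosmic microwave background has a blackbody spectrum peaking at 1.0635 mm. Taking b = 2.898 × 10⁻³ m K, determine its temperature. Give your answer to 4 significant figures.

T ≈ 2.725 K

Wien's law gives T = b/λ_max = (2.898×10⁻³ m·K)/(1.0635×10⁻³ m) = 2.725 K.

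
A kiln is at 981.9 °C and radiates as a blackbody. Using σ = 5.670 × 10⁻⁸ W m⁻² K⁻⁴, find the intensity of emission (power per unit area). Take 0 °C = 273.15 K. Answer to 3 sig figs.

T = 981.9 °C + 273.15 = 1255.05 K.
Stefan–Boltzmann: I = σT⁴ = 5.670×10⁻⁸ × (1255.05)⁴ = 1.41×10⁵ W/m².

I ≈ 1.41×10⁵ W/m²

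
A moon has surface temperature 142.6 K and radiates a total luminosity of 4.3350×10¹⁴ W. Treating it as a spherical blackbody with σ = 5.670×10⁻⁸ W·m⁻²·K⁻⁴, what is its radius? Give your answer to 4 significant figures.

R ≈ 1.213×10⁶ m

L = 4πR²σT⁴ ⇒ R = √(L/(4πσT⁴)).
σT⁴ = 23.4456 W/m², so R = √(4.3350×10¹⁴/(4π×23.4456)) = 1.213×10⁶ m.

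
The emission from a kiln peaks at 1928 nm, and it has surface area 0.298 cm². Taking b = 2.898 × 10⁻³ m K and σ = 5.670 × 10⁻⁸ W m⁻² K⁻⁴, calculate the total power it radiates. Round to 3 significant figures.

P ≈ 8.63 W

Wien's law: T = b/λ_max = 2.898×10⁻³/1.928×10⁻⁶ = 1503.11 K.
Area A = 0.298 cm² = 2.98×10⁻⁵ m².
Then P = σAT⁴ = 5.670×10⁻⁸×2.98×10⁻⁵×(1503.11)⁴ = 8.63 W.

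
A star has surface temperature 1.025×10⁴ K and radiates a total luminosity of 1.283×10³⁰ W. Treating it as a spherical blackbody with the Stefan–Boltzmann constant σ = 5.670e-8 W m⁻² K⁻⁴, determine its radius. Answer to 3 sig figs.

L = 4πR²σT⁴ ⇒ R = √(L/(4πσT⁴)).
σT⁴ = 6.25862×10⁸ W/m², so R = √(1.283×10³⁰/(4π×6.25862×10⁸)) = 1.28×10¹⁰ m.

R ≈ 1.28×10¹⁰ m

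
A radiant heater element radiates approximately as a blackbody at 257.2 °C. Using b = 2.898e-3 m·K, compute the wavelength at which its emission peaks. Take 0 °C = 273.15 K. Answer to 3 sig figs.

T = 257.2 °C + 273.15 = 530.35 K.
Wien's displacement law: λ_max = b/T = (2.898×10⁻³ m·K)/(530.35 K) = 5.464×10⁻⁶ m.
That is 5.46 μm, in the infrared range.

λ_max ≈ 5.46 μm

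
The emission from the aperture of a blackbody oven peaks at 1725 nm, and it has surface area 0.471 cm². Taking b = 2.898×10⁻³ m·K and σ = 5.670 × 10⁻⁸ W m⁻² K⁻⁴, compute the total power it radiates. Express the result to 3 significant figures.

Wien's law: T = b/λ_max = 2.898×10⁻³/1.725×10⁻⁶ = 1680.00 K.
Area A = 0.471 cm² = 4.71×10⁻⁵ m².
Then P = σAT⁴ = 5.670×10⁻⁸×4.71×10⁻⁵×(1680.00)⁴ = 21.3 W.

P ≈ 21.3 W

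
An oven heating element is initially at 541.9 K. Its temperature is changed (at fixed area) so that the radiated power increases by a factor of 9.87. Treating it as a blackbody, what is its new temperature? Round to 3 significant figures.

T₂ ≈ 961 K

P ∝ T⁴, so T₂/T₁ = (P₂/P₁)^(1/4) = (9.87)^(1/4) = 1.77247.
T₂ = 541.9 × 1.77247 = 961 K.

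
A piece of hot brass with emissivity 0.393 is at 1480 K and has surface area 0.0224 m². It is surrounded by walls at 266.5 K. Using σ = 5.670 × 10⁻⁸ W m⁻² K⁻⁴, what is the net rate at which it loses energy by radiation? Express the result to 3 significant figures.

Area A = 0.0224 m².
Net radiated power P_net = εσA(T⁴ − T₀⁴) = 0.393×5.670×10⁻⁸×0.0224×(1480⁴ − 266.5⁴).
T⁴ − T₀⁴ = 4.79785×10¹² − 5.04416×10⁹ = 4.79281×10¹² K⁴, so P_net = 2.39×10³ W.

Net loss ≈ 2.39×10³ W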